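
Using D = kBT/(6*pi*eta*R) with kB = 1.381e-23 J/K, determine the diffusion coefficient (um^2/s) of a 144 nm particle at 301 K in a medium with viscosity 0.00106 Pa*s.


Radius R = 144/2 = 72 nm = 7.2e-08 m
D = kB*T / (6*pi*eta*R)
D = 1.381e-23 * 301 / (6 * pi * 0.00106 * 7.2e-08)
D = 2.88949e-12 m^2/s = 2.889 um^2/s

2.889


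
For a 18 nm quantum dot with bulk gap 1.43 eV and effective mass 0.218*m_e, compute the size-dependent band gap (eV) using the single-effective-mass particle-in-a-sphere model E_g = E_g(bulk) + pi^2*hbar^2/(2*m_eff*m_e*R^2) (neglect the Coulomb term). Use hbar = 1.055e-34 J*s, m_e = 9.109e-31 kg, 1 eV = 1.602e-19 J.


Radius R = 18/2 nm = 9e-09 m
Confinement energy dE = pi^2 * hbar^2 / (2 * m_eff * m_e * R^2)
dE = pi^2 * (1.055e-34)^2 / (2 * 0.218 * 9.109e-31 * (9e-09)^2) J, divided by 1.602e-19 J/eV
dE = 0.0213 eV
Total band gap = E_g(bulk) + dE = 1.43 + 0.0213 = 1.4513 eV

1.4513


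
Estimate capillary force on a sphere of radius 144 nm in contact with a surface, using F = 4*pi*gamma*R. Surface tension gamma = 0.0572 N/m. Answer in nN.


Convert radius: R = 144 nm = 1.44e-07 m
F = 4 * pi * gamma * R
F = 4 * pi * 0.0572 * 1.44e-07
F = 1.03507e-07 N = 103.5067 nN

103.5067


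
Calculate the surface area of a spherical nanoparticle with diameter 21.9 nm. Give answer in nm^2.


Radius r = 21.9/2 = 10.95 nm
Surface area SA = 4 * pi * r^2
SA = 4 * pi * (10.95)^2
SA = 1506.74 nm^2

1506.74


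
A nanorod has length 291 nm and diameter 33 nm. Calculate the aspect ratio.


Aspect ratio AR = length / diameter
AR = 291 / 33
AR = 8.82

8.82


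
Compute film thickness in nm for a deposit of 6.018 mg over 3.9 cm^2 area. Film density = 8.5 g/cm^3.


Convert: m = 6.018 mg = 6.0180e-06 kg, A = 3.9 cm^2 = 3.9000e-04 m^2, rho = 8.5 g/cm^3 = 8500 kg/m^3
t = m / (A * rho)
t = 6.0180e-06 / (3.9000e-04 * 8500)
t = 1.8154e-06 m = 1815.4 nm

1815.4


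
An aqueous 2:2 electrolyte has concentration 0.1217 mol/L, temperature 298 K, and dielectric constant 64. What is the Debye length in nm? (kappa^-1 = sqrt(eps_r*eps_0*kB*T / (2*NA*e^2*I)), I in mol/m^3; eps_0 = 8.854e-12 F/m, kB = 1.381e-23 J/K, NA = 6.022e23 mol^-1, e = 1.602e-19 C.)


Ionic strength I = 0.1217 * 2^2 * 1000 = 486.8 mol/m^3
kappa^-1 = sqrt(64 * 8.854e-12 * 1.381e-23 * 298 / (2 * 6.022e23 * (1.602e-19)^2 * 486.8))
kappa^-1 = 0.394 nm

0.394


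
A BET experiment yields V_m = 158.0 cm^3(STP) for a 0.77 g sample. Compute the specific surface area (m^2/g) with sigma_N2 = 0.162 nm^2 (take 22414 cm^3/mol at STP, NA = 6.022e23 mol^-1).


Number of moles in monolayer = V_m / 22414 = 158.0 / 22414 = 0.00704917
Number of molecules = moles * NA = 0.00704917 * 6.022e23
SA = molecules * sigma / mass
SA = (158.0 / 22414) * 6.022e23 * 0.162e-18 / 0.77
SA = 893.1 m^2/g

893.1


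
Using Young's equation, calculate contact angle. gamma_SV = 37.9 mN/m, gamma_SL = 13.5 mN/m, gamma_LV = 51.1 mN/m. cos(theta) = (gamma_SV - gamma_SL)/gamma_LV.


cos(theta) = (gamma_SV - gamma_SL) / gamma_LV
cos(theta) = (37.9 - 13.5) / 51.1
cos(theta) = 0.477495
theta = arccos(0.477495) = 61.48 degrees

61.48


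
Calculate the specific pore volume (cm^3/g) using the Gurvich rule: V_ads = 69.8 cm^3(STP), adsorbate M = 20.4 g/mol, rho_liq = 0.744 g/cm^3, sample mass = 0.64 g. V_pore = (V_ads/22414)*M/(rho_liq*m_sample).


Moles adsorbed n = V_ads / 22414 = 69.8 / 22414 = 3.114125e-03 mol
Liquid volume V_liq = n * M / rho_liq = 3.114125e-03 * 20.4 / 0.744 = 0.08539 cm^3
Specific pore volume V_pore = V_liq / m_sample = 0.08539 / 0.64
V_pore = 0.1334 cm^3/g

0.1334


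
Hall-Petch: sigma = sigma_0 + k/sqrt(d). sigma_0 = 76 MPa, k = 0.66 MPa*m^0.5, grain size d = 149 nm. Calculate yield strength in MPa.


d = 149 nm = 1.49e-07 m
sqrt(d) = 0.0003860052
Hall-Petch contribution = k / sqrt(d) = 0.66 / 0.0003860052 = 1709.8 MPa
sigma = sigma_0 + k/sqrt(d) = 76 + 1709.8 = 1785.8 MPa

1785.8


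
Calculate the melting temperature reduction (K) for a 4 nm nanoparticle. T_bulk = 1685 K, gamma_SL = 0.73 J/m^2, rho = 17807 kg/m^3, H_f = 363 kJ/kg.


Radius R = 4/2 = 2 nm = 2e-09 m
Convert H_f = 363 kJ/kg = 363000 J/kg
dT = 2 * gamma_SL * T_bulk / (rho * H_f * R)
dT = 2 * 0.73 * 1685 / (17807 * 363000 * 2e-09)
dT = 190.3 K

190.3


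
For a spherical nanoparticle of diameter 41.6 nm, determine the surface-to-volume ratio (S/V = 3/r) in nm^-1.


Radius r = 41.6/2 = 20.8 nm
S/V = 3 / r = 3 / 20.8
S/V = 0.1442 nm^-1

0.1442


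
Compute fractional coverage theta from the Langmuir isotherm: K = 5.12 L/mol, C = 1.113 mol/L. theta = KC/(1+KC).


Langmuir isotherm: theta = K*C / (1 + K*C)
K*C = 5.12 * 1.113 = 5.69856
theta = 5.69856 / (1 + 5.69856) = 5.69856 / 6.69856
theta = 0.8507

0.8507


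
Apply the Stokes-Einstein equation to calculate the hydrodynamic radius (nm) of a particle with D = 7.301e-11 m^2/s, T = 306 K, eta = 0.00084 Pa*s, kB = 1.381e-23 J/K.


Stokes-Einstein: R = kB*T / (6*pi*eta*D)
R = 1.381e-23 * 306 / (6 * pi * 0.00084 * 7.301e-11)
R = 3.65555e-09 m = 3.66 nm

3.66


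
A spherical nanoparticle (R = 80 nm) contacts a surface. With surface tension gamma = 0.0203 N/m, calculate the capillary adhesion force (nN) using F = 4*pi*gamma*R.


Convert radius: R = 80 nm = 8e-08 m
F = 4 * pi * gamma * R
F = 4 * pi * 0.0203 * 8e-08
F = 2.04078e-08 N = 20.4078 nN

20.4078


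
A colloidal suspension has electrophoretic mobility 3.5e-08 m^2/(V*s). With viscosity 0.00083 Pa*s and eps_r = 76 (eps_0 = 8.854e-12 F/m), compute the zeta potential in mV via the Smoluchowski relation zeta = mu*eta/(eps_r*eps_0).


Smoluchowski equation: zeta = mu * eta / (eps_r * eps_0)
zeta = 3.5e-08 * 0.00083 / (76 * 8.854e-12)
zeta = 0.043171 V = 43.17 mV

43.17


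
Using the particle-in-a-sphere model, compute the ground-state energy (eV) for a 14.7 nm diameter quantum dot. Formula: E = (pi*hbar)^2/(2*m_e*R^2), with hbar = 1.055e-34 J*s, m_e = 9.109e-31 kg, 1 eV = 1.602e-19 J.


Radius R = 14.7/2 = 7.35 nm = 7.35e-09 m
E = (pi * 1.055e-34)^2 / (2 * 9.109e-31 * (7.35e-09)^2)
E(J) = 1.11617e-21
E = E(J) / 1.602e-19 = 0.007 eV

0.007


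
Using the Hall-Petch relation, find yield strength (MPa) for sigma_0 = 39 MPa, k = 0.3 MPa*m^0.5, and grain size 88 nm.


d = 88 nm = 8.8e-08 m
sqrt(d) = 0.0002966479
Hall-Petch contribution = k / sqrt(d) = 0.3 / 0.0002966479 = 1011.3 MPa
sigma = sigma_0 + k/sqrt(d) = 39 + 1011.3 = 1050.3 MPa

1050.3


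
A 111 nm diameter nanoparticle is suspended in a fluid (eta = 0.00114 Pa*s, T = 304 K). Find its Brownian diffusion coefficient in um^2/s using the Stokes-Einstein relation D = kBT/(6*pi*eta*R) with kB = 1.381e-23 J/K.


Radius R = 111/2 = 55.5 nm = 5.55e-08 m
D = kB*T / (6*pi*eta*R)
D = 1.381e-23 * 304 / (6 * pi * 0.00114 * 5.55e-08)
D = 3.52021e-12 m^2/s = 3.52 um^2/s

3.52


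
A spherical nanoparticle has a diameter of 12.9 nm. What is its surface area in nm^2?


Radius r = 12.9/2 = 6.45 nm
Surface area SA = 4 * pi * r^2
SA = 4 * pi * (6.45)^2
SA = 522.79 nm^2

522.79


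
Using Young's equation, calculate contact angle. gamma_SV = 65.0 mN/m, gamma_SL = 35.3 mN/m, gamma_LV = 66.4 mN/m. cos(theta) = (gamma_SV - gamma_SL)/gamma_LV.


cos(theta) = (gamma_SV - gamma_SL) / gamma_LV
cos(theta) = (65.0 - 35.3) / 66.4
cos(theta) = 0.447289
theta = arccos(0.447289) = 63.43 degrees

63.43


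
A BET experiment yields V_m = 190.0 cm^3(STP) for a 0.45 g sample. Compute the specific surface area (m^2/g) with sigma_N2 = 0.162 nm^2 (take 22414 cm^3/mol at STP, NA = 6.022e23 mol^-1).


Number of moles in monolayer = V_m / 22414 = 190.0 / 22414 = 0.00847684
Number of molecules = moles * NA = 0.00847684 * 6.022e23
SA = molecules * sigma / mass
SA = (190.0 / 22414) * 6.022e23 * 0.162e-18 / 0.45
SA = 1837.7 m^2/g

1837.7


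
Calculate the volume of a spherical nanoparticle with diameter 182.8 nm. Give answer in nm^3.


Radius r = 182.8/2 = 91.4 nm
Volume V = (4/3) * pi * r^3
V = (4/3) * pi * (91.4)^3
V = 3198358.9 nm^3

3198358.9


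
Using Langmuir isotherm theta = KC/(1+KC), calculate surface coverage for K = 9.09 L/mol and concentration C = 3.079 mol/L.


Langmuir isotherm: theta = K*C / (1 + K*C)
K*C = 9.09 * 3.079 = 27.98811
theta = 27.98811 / (1 + 27.98811) = 27.98811 / 28.98811
theta = 0.9655

0.9655


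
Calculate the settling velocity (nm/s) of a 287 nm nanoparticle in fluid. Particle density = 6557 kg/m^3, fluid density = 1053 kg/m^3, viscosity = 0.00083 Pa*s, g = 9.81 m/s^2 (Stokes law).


Radius R = 287/2 nm = 1.435e-07 m
Density difference = 6557 - 1053 = 5504 kg/m^3
v = 2 * R^2 * (rho_p - rho_f) * g / (9 * eta)
v = 2 * (1.435e-07)^2 * 5504 * 9.81 / (9 * 0.00083)
v = 2.97688e-07 m/s = 297.6875 nm/s

297.6875


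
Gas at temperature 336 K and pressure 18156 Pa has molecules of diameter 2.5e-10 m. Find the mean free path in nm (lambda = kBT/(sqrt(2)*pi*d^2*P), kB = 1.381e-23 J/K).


Mean free path: lambda = kB*T / (sqrt(2) * pi * d^2 * P)
lambda = 1.381e-23 * 336 / (sqrt(2) * pi * (2.5e-10)^2 * 18156)
lambda = 9.20382e-07 m
lambda = 920.38 nm

920.38


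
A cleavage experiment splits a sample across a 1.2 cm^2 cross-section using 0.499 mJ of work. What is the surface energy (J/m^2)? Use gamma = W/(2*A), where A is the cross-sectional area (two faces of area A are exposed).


Convert: A = 1.2 cm^2 = 0.00012 m^2, W = 0.499 mJ = 0.000499 J
Cleaving exposes two faces of area A, so total new surface = 2*A and gamma = W / (2*A)
gamma = 0.000499 / (2 * 0.00012)
gamma = 2.079 J/m^2

2.079


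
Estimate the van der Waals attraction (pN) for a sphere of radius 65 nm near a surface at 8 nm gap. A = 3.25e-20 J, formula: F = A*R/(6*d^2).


Convert to SI: R = 65 nm = 6.5e-08 m, d = 8 nm = 8e-09 m
F = A * R / (6 * d^2)
F = 3.25e-20 * 6.5e-08 / (6 * (8e-09)^2)
F = 5.5013e-12 N = 5.501 pN

5.501


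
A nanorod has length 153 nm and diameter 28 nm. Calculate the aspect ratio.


Aspect ratio AR = length / diameter
AR = 153 / 28
AR = 5.46

5.46


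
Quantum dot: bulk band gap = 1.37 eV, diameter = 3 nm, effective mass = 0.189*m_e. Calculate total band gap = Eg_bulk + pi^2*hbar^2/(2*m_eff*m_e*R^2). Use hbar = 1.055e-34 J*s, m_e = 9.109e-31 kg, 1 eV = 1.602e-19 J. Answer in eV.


Radius R = 3/2 nm = 1.5e-09 m
Confinement energy dE = pi^2 * hbar^2 / (2 * m_eff * m_e * R^2)
dE = pi^2 * (1.055e-34)^2 / (2 * 0.189 * 9.109e-31 * (1.5e-09)^2) J, divided by 1.602e-19 J/eV
dE = 0.8851 eV
Total band gap = E_g(bulk) + dE = 1.37 + 0.8851 = 2.2551 eV

2.2551


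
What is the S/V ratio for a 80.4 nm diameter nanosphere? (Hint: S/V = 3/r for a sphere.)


Radius r = 80.4/2 = 40.2 nm
S/V = 3 / r = 3 / 40.2
S/V = 0.0746 nm^-1

0.0746


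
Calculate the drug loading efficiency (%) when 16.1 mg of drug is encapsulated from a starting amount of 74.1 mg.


Drug loading efficiency = (drug loaded / drug initial) * 100
DLE = 16.1 / 74.1 * 100
DLE = 0.2173 * 100
DLE = 21.73%

21.73


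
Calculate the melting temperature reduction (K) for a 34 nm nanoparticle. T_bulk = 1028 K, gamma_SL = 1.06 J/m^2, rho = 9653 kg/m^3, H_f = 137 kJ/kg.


Radius R = 34/2 = 17 nm = 1.7e-08 m
Convert H_f = 137 kJ/kg = 137000 J/kg
dT = 2 * gamma_SL * T_bulk / (rho * H_f * R)
dT = 2 * 1.06 * 1028 / (9653 * 137000 * 1.7e-08)
dT = 96.9 K

96.9


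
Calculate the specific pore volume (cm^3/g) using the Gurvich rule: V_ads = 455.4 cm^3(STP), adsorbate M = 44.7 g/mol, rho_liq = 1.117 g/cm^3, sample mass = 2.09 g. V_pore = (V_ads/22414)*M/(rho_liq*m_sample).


Moles adsorbed n = V_ads / 22414 = 455.4 / 22414 = 2.031766e-02 mol
Liquid volume V_liq = n * M / rho_liq = 2.031766e-02 * 44.7 / 1.117 = 0.81307 cm^3
Specific pore volume V_pore = V_liq / m_sample = 0.81307 / 2.09
V_pore = 0.389 cm^3/g

0.389


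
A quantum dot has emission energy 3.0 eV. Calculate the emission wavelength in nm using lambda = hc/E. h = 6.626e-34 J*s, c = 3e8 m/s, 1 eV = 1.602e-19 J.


Convert energy: E = 3.0 eV = 3.0 * 1.602e-19 = 4.806e-19 J
lambda = h*c / E = 6.626e-34 * 3e8 / 4.806e-19
lambda = 4.13608e-07 m = 413.6 nm

413.6


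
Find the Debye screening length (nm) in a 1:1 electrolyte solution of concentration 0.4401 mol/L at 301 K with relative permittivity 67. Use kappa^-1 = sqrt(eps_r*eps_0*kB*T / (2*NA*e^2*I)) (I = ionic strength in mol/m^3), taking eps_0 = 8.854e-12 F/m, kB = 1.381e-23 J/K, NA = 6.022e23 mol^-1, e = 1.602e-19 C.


Ionic strength I = 0.4401 * 1^2 * 1000 = 440.1 mol/m^3
kappa^-1 = sqrt(67 * 8.854e-12 * 1.381e-23 * 301 / (2 * 6.022e23 * (1.602e-19)^2 * 440.1))
kappa^-1 = 0.426 nm

0.426


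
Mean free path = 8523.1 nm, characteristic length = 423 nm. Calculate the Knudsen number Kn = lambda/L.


Knudsen number Kn = lambda / L
Kn = 8523.1 / 423
Kn = 20.1492

20.1492


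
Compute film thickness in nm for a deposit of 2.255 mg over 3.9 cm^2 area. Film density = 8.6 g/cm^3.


Convert: m = 2.255 mg = 2.2550e-06 kg, A = 3.9 cm^2 = 3.9000e-04 m^2, rho = 8.6 g/cm^3 = 8600 kg/m^3
t = m / (A * rho)
t = 2.2550e-06 / (3.9000e-04 * 8600)
t = 6.7233e-07 m = 672.3 nm

672.3


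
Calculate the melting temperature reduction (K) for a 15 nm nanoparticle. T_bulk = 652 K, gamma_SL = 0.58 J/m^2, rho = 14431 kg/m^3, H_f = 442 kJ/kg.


Radius R = 15/2 = 7.5 nm = 7.5e-09 m
Convert H_f = 442 kJ/kg = 442000 J/kg
dT = 2 * gamma_SL * T_bulk / (rho * H_f * R)
dT = 2 * 0.58 * 652 / (14431 * 442000 * 7.5e-09)
dT = 15.8 K

15.8


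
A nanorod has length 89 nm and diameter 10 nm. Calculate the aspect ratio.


Aspect ratio AR = length / diameter
AR = 89 / 10
AR = 8.9

8.9


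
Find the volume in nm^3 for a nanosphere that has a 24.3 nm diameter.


Radius r = 24.3/2 = 12.15 nm
Volume V = (4/3) * pi * r^3
V = (4/3) * pi * (12.15)^3
V = 7513.07 nm^3

7513.07


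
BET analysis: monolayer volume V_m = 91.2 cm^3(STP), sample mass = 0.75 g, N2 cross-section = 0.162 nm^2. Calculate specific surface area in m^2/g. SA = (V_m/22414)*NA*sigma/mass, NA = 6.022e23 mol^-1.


Number of moles in monolayer = V_m / 22414 = 91.2 / 22414 = 0.00406889
Number of molecules = moles * NA = 0.00406889 * 6.022e23
SA = molecules * sigma / mass
SA = (91.2 / 22414) * 6.022e23 * 0.162e-18 / 0.75
SA = 529.3 m^2/g

529.3


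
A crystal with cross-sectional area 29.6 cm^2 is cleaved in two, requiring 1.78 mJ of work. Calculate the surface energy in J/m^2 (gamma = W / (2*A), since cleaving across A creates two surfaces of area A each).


Convert: A = 29.6 cm^2 = 0.00296 m^2, W = 1.78 mJ = 0.00178 J
Cleaving exposes two faces of area A, so total new surface = 2*A and gamma = W / (2*A)
gamma = 0.00178 / (2 * 0.00296)
gamma = 0.301 J/m^2

0.301


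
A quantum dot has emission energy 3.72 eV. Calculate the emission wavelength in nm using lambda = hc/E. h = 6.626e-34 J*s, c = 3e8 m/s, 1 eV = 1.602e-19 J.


Convert energy: E = 3.72 eV = 3.72 * 1.602e-19 = 5.95944e-19 J
lambda = h*c / E = 6.626e-34 * 3e8 / 5.95944e-19
lambda = 3.33555e-07 m = 333.6 nm

333.6


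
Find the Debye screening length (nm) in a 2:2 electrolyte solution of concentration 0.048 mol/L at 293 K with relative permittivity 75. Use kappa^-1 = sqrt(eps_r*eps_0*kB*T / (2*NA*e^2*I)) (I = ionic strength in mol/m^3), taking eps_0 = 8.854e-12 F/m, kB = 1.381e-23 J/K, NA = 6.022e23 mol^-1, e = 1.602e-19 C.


Ionic strength I = 0.048 * 2^2 * 1000 = 192 mol/m^3
kappa^-1 = sqrt(75 * 8.854e-12 * 1.381e-23 * 293 / (2 * 6.022e23 * (1.602e-19)^2 * 192))
kappa^-1 = 0.673 nm

0.673


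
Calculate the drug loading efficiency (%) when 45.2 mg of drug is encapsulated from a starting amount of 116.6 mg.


Drug loading efficiency = (drug loaded / drug initial) * 100
DLE = 45.2 / 116.6 * 100
DLE = 0.3877 * 100
DLE = 38.77%

38.77


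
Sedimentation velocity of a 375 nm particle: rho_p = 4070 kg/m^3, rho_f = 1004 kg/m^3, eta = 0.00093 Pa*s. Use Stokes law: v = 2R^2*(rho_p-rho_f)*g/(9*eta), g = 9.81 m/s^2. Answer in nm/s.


Radius R = 375/2 nm = 1.875e-07 m
Density difference = 4070 - 1004 = 3066 kg/m^3
v = 2 * R^2 * (rho_p - rho_f) * g / (9 * eta)
v = 2 * (1.875e-07)^2 * 3066 * 9.81 / (9 * 0.00093)
v = 2.52667e-07 m/s = 252.6668 nm/s

252.6668


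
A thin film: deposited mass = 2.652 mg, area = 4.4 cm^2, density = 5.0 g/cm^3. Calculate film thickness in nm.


Convert: m = 2.652 mg = 2.6520e-06 kg, A = 4.4 cm^2 = 4.4000e-04 m^2, rho = 5.0 g/cm^3 = 5000 kg/m^3
t = m / (A * rho)
t = 2.6520e-06 / (4.4000e-04 * 5000)
t = 1.2055e-06 m = 1205.5 nm

1205.5


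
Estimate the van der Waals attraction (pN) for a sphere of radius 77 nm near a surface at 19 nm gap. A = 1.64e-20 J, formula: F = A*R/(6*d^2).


Convert to SI: R = 77 nm = 7.7e-08 m, d = 19 nm = 1.9e-08 m
F = A * R / (6 * d^2)
F = 1.64e-20 * 7.7e-08 / (6 * (1.9e-08)^2)
F = 5.8301e-13 N = 0.583 pN

0.583


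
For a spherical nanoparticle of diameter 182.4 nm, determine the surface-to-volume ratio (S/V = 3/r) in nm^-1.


Radius r = 182.4/2 = 91.2 nm
S/V = 3 / r = 3 / 91.2
S/V = 0.0329 nm^-1

0.0329


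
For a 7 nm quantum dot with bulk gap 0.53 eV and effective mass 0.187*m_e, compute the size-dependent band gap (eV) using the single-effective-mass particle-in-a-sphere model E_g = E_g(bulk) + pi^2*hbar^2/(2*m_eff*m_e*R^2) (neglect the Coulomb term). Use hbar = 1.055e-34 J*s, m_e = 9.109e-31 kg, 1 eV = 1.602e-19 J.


Radius R = 7/2 nm = 3.5e-09 m
Confinement energy dE = pi^2 * hbar^2 / (2 * m_eff * m_e * R^2)
dE = pi^2 * (1.055e-34)^2 / (2 * 0.187 * 9.109e-31 * (3.5e-09)^2) J, divided by 1.602e-19 J/eV
dE = 0.1643 eV
Total band gap = E_g(bulk) + dE = 0.53 + 0.1643 = 0.6943 eV

0.6943


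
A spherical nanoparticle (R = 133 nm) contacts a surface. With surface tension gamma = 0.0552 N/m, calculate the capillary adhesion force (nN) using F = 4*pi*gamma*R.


Convert radius: R = 133 nm = 1.33e-07 m
F = 4 * pi * gamma * R
F = 4 * pi * 0.0552 * 1.33e-07
F = 9.22573e-08 N = 92.2573 nN

92.2573


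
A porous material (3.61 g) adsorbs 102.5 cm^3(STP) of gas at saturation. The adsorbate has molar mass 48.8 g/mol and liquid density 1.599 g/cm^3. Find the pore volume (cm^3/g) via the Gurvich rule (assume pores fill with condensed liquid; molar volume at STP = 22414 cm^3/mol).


Moles adsorbed n = V_ads / 22414 = 102.5 / 22414 = 4.573035e-03 mol
Liquid volume V_liq = n * M / rho_liq = 4.573035e-03 * 48.8 / 1.599 = 0.13956 cm^3
Specific pore volume V_pore = V_liq / m_sample = 0.13956 / 3.61
V_pore = 0.0387 cm^3/g

0.0387


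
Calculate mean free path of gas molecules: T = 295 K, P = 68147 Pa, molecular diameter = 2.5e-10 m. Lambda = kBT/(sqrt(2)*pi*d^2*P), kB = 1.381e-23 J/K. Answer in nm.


Mean free path: lambda = kB*T / (sqrt(2) * pi * d^2 * P)
lambda = 1.381e-23 * 295 / (sqrt(2) * pi * (2.5e-10)^2 * 68147)
lambda = 2.1529e-07 m
lambda = 215.29 nm

215.29


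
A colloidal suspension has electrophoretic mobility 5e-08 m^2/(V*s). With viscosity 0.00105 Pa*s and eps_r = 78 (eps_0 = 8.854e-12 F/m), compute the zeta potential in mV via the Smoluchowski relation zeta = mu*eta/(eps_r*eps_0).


Smoluchowski equation: zeta = mu * eta / (eps_r * eps_0)
zeta = 5e-08 * 0.00105 / (78 * 8.854e-12)
zeta = 0.07602 V = 76.02 mV

76.02


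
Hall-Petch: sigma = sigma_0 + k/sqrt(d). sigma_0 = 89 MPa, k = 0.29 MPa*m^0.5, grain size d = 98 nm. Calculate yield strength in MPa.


d = 98 nm = 9.8e-08 m
sqrt(d) = 0.0003130495
Hall-Petch contribution = k / sqrt(d) = 0.29 / 0.0003130495 = 926.4 MPa
sigma = sigma_0 + k/sqrt(d) = 89 + 926.4 = 1015.4 MPa

1015.4


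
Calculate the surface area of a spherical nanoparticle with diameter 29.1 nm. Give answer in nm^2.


Radius r = 29.1/2 = 14.55 nm
Surface area SA = 4 * pi * r^2
SA = 4 * pi * (14.55)^2
SA = 2660.33 nm^2

2660.33


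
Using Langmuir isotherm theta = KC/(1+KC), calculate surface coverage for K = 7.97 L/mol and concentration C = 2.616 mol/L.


Langmuir isotherm: theta = K*C / (1 + K*C)
K*C = 7.97 * 2.616 = 20.84952
theta = 20.84952 / (1 + 20.84952) = 20.84952 / 21.84952
theta = 0.9542

0.9542


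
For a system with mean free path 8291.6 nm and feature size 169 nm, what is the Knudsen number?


Knudsen number Kn = lambda / L
Kn = 8291.6 / 169
Kn = 49.0627

49.0627


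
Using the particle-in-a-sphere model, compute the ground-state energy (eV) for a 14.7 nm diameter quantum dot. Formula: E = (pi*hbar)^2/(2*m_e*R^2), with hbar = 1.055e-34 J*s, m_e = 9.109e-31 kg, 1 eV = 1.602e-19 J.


Radius R = 14.7/2 = 7.35 nm = 7.35e-09 m
E = (pi * 1.055e-34)^2 / (2 * 9.109e-31 * (7.35e-09)^2)
E(J) = 1.11617e-21
E = E(J) / 1.602e-19 = 0.007 eV

0.007


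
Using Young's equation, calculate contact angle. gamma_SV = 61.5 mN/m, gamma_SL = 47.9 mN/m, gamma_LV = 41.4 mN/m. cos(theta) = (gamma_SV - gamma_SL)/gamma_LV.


cos(theta) = (gamma_SV - gamma_SL) / gamma_LV
cos(theta) = (61.5 - 47.9) / 41.4
cos(theta) = 0.328502
theta = arccos(0.328502) = 70.82 degrees

70.82


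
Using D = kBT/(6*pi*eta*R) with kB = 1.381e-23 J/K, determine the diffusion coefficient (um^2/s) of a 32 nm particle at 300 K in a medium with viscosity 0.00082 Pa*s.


Radius R = 32/2 = 16 nm = 1.6e-08 m
D = kB*T / (6*pi*eta*R)
D = 1.381e-23 * 300 / (6 * pi * 0.00082 * 1.6e-08)
D = 1.67525e-11 m^2/s = 16.753 um^2/s

16.753


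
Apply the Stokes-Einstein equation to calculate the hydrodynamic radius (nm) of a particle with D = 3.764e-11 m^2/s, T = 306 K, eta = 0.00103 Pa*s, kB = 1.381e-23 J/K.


Stokes-Einstein: R = kB*T / (6*pi*eta*D)
R = 1.381e-23 * 306 / (6 * pi * 0.00103 * 3.764e-11)
R = 5.78265e-09 m = 5.78 nm

5.78


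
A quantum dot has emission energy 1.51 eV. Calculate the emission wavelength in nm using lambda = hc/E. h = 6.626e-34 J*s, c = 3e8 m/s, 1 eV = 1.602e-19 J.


Convert energy: E = 1.51 eV = 1.51 * 1.602e-19 = 2.41902e-19 J
lambda = h*c / E = 6.626e-34 * 3e8 / 2.41902e-19
lambda = 8.21738e-07 m = 821.7 nm

821.7


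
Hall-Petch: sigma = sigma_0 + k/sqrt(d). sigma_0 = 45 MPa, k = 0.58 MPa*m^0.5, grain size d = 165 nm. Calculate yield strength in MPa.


d = 165 nm = 1.65e-07 m
sqrt(d) = 0.0004062019
Hall-Petch contribution = k / sqrt(d) = 0.58 / 0.0004062019 = 1427.9 MPa
sigma = sigma_0 + k/sqrt(d) = 45 + 1427.9 = 1472.9 MPa

1472.9


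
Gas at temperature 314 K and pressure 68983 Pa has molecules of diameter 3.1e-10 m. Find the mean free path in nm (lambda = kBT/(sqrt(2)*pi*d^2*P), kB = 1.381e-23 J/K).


Mean free path: lambda = kB*T / (sqrt(2) * pi * d^2 * P)
lambda = 1.381e-23 * 314 / (sqrt(2) * pi * (3.1e-10)^2 * 68983)
lambda = 1.47229e-07 m
lambda = 147.23 nm

147.23


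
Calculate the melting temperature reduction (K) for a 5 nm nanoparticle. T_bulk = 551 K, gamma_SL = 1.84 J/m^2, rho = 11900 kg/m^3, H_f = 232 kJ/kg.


Radius R = 5/2 = 2.5 nm = 2.5e-09 m
Convert H_f = 232 kJ/kg = 232000 J/kg
dT = 2 * gamma_SL * T_bulk / (rho * H_f * R)
dT = 2 * 1.84 * 551 / (11900 * 232000 * 2.5e-09)
dT = 293.8 K

293.8


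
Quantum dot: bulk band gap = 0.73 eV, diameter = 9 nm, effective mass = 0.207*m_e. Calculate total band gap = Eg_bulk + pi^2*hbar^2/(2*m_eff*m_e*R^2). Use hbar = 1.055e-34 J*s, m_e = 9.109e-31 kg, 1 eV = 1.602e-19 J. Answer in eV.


Radius R = 9/2 nm = 4.5e-09 m
Confinement energy dE = pi^2 * hbar^2 / (2 * m_eff * m_e * R^2)
dE = pi^2 * (1.055e-34)^2 / (2 * 0.207 * 9.109e-31 * (4.5e-09)^2) J, divided by 1.602e-19 J/eV
dE = 0.0898 eV
Total band gap = E_g(bulk) + dE = 0.73 + 0.0898 = 0.8198 eV

0.8198


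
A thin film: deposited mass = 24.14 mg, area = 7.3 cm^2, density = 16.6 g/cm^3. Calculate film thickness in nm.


Convert: m = 24.14 mg = 2.4140e-05 kg, A = 7.3 cm^2 = 7.3000e-04 m^2, rho = 16.6 g/cm^3 = 16600 kg/m^3
t = m / (A * rho)
t = 2.4140e-05 / (7.3000e-04 * 16600)
t = 1.9921e-06 m = 1992.1 nm

1992.1


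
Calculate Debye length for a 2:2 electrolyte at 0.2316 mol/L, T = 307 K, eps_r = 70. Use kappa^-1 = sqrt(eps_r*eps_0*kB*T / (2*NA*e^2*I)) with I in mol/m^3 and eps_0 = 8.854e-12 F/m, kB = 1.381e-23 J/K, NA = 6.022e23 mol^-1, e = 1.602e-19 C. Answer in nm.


Ionic strength I = 0.2316 * 2^2 * 1000 = 926.4 mol/m^3
kappa^-1 = sqrt(70 * 8.854e-12 * 1.381e-23 * 307 / (2 * 6.022e23 * (1.602e-19)^2 * 926.4))
kappa^-1 = 0.303 nm

0.303


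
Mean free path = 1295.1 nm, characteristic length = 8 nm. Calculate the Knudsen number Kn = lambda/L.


Knudsen number Kn = lambda / L
Kn = 1295.1 / 8
Kn = 161.8875

161.8875


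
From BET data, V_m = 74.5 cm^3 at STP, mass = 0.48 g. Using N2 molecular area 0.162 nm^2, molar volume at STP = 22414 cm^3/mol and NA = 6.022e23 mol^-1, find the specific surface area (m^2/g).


Number of moles in monolayer = V_m / 22414 = 74.5 / 22414 = 0.00332382
Number of molecules = moles * NA = 0.00332382 * 6.022e23
SA = molecules * sigma / mass
SA = (74.5 / 22414) * 6.022e23 * 0.162e-18 / 0.48
SA = 675.5 m^2/g

675.5


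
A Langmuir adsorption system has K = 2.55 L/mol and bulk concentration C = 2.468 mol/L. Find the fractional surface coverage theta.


Langmuir isotherm: theta = K*C / (1 + K*C)
K*C = 2.55 * 2.468 = 6.2934
theta = 6.2934 / (1 + 6.2934) = 6.2934 / 7.2934
theta = 0.8629

0.8629


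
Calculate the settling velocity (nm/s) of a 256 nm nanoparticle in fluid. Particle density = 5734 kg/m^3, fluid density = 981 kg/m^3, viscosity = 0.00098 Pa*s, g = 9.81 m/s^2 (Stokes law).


Radius R = 256/2 nm = 1.28e-07 m
Density difference = 5734 - 981 = 4753 kg/m^3
v = 2 * R^2 * (rho_p - rho_f) * g / (9 * eta)
v = 2 * (1.28e-07)^2 * 4753 * 9.81 / (9 * 0.00098)
v = 1.73228e-07 m/s = 173.228 nm/s

173.228


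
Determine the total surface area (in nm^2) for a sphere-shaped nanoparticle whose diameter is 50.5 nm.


Radius r = 50.5/2 = 25.25 nm
Surface area SA = 4 * pi * r^2
SA = 4 * pi * (25.25)^2
SA = 8011.85 nm^2

8011.85


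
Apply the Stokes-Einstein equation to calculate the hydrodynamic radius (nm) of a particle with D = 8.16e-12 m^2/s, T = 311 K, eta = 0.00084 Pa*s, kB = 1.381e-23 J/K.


Stokes-Einstein: R = kB*T / (6*pi*eta*D)
R = 1.381e-23 * 311 / (6 * pi * 0.00084 * 8.16e-12)
R = 3.32417e-08 m = 33.24 nm

33.24


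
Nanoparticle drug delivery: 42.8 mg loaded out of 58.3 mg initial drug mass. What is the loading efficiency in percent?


Drug loading efficiency = (drug loaded / drug initial) * 100
DLE = 42.8 / 58.3 * 100
DLE = 0.7341 * 100
DLE = 73.41%

73.41


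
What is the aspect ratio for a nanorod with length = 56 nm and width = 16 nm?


Aspect ratio AR = length / diameter
AR = 56 / 16
AR = 3.5

3.5


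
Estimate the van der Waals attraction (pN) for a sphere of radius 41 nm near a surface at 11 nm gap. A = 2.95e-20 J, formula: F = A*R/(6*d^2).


Convert to SI: R = 41 nm = 4.1e-08 m, d = 11 nm = 1.1e-08 m
F = A * R / (6 * d^2)
F = 2.95e-20 * 4.1e-08 / (6 * (1.1e-08)^2)
F = 1.66598e-12 N = 1.666 pN

1.666


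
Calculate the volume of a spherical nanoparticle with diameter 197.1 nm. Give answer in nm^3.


Radius r = 197.1/2 = 98.55 nm
Volume V = (4/3) * pi * r^3
V = (4/3) * pi * (98.55)^3
V = 4009207.14 nm^3

4009207.14


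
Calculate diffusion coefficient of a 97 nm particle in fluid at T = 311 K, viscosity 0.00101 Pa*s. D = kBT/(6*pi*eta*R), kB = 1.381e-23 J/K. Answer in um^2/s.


Radius R = 97/2 = 48.5 nm = 4.85e-08 m
D = kB*T / (6*pi*eta*R)
D = 1.381e-23 * 311 / (6 * pi * 0.00101 * 4.85e-08)
D = 4.65147e-12 m^2/s = 4.651 um^2/s

4.651


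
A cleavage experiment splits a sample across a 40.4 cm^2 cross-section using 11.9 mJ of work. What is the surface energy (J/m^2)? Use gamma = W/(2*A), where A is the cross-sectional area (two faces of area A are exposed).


Convert: A = 40.4 cm^2 = 0.00404 m^2, W = 11.9 mJ = 0.0119 J
Cleaving exposes two faces of area A, so total new surface = 2*A and gamma = W / (2*A)
gamma = 0.0119 / (2 * 0.00404)
gamma = 1.473 J/m^2

1.473


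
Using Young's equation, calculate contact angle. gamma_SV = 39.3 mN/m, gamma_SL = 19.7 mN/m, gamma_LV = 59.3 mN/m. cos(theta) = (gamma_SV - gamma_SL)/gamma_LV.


cos(theta) = (gamma_SV - gamma_SL) / gamma_LV
cos(theta) = (39.3 - 19.7) / 59.3
cos(theta) = 0.330523
theta = arccos(0.330523) = 70.7 degrees

70.7


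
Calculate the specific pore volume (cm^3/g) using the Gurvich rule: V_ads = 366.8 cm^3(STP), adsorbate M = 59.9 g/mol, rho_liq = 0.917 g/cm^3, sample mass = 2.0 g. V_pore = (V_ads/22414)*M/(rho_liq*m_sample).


Moles adsorbed n = V_ads / 22414 = 366.8 / 22414 = 1.636477e-02 mol
Liquid volume V_liq = n * M / rho_liq = 1.636477e-02 * 59.9 / 0.917 = 1.06897 cm^3
Specific pore volume V_pore = V_liq / m_sample = 1.06897 / 2.0
V_pore = 0.5345 cm^3/g

0.5345


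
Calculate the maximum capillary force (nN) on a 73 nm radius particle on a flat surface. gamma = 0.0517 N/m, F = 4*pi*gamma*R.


Convert radius: R = 73 nm = 7.3e-08 m
F = 4 * pi * gamma * R
F = 4 * pi * 0.0517 * 7.3e-08
F = 4.74267e-08 N = 47.4267 nN

47.4267


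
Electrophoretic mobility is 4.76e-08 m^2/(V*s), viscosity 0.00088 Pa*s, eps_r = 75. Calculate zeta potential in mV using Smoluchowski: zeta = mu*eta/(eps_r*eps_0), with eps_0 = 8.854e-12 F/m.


Smoluchowski equation: zeta = mu * eta / (eps_r * eps_0)
zeta = 4.76e-08 * 0.00088 / (75 * 8.854e-12)
zeta = 0.06308 V = 63.08 mV

63.08


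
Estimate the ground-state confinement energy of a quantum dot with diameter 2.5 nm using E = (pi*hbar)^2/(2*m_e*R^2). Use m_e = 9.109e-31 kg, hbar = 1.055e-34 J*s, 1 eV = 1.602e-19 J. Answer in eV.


Radius R = 2.5/2 = 1.25 nm = 1.25e-09 m
E = (pi * 1.055e-34)^2 / (2 * 9.109e-31 * (1.25e-09)^2)
E(J) = 3.85908e-20
E = E(J) / 1.602e-19 = 0.2409 eV

0.2409


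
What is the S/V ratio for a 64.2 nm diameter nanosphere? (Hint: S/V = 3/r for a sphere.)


Radius r = 64.2/2 = 32.1 nm
S/V = 3 / r = 3 / 32.1
S/V = 0.0935 nm^-1

0.0935


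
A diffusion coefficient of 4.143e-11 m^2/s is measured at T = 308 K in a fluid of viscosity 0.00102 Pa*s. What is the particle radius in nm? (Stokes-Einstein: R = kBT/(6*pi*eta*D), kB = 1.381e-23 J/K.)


Stokes-Einstein: R = kB*T / (6*pi*eta*D)
R = 1.381e-23 * 308 / (6 * pi * 0.00102 * 4.143e-11)
R = 5.33984e-09 m = 5.34 nm

5.34


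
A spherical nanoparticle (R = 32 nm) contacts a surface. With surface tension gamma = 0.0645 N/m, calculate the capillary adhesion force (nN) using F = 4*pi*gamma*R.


Convert radius: R = 32 nm = 3.2e-08 m
F = 4 * pi * gamma * R
F = 4 * pi * 0.0645 * 3.2e-08
F = 2.5937e-08 N = 25.937 nN

25.937


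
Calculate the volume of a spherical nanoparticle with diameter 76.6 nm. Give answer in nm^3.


Radius r = 76.6/2 = 38.3 nm
Volume V = (4/3) * pi * r^3
V = (4/3) * pi * (38.3)^3
V = 235334.14 nm^3

235334.14


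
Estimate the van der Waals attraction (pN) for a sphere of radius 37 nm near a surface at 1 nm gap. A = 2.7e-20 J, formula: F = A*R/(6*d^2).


Convert to SI: R = 37 nm = 3.7e-08 m, d = 1 nm = 1e-09 m
F = A * R / (6 * d^2)
F = 2.7e-20 * 3.7e-08 / (6 * (1e-09)^2)
F = 1.665e-10 N = 166.5 pN

166.5


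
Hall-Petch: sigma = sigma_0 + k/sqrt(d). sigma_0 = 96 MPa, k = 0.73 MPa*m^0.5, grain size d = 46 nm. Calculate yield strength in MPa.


d = 46 nm = 4.6e-08 m
sqrt(d) = 0.0002144761
Hall-Petch contribution = k / sqrt(d) = 0.73 / 0.0002144761 = 3403.6 MPa
sigma = sigma_0 + k/sqrt(d) = 96 + 3403.6 = 3499.6 MPa

3499.6


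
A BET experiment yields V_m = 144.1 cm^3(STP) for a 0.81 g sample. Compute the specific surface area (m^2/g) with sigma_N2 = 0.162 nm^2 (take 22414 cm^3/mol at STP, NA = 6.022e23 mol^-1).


Number of moles in monolayer = V_m / 22414 = 144.1 / 22414 = 0.00642902
Number of molecules = moles * NA = 0.00642902 * 6.022e23
SA = molecules * sigma / mass
SA = (144.1 / 22414) * 6.022e23 * 0.162e-18 / 0.81
SA = 774.3 m^2/g

774.3


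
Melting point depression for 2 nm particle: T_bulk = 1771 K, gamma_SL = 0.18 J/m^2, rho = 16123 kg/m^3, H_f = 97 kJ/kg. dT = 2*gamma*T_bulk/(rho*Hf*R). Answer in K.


Radius R = 2/2 = 1 nm = 1e-09 m
Convert H_f = 97 kJ/kg = 97000 J/kg
dT = 2 * gamma_SL * T_bulk / (rho * H_f * R)
dT = 2 * 0.18 * 1771 / (16123 * 97000 * 1e-09)
dT = 407.7 K

407.7


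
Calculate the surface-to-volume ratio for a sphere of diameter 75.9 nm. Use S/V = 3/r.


Radius r = 75.9/2 = 37.95 nm
S/V = 3 / r = 3 / 37.95
S/V = 0.0791 nm^-1

0.0791


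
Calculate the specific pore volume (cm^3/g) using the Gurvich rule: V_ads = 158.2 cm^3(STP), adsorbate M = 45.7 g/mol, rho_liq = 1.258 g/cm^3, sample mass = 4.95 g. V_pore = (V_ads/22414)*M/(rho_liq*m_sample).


Moles adsorbed n = V_ads / 22414 = 158.2 / 22414 = 7.058089e-03 mol
Liquid volume V_liq = n * M / rho_liq = 7.058089e-03 * 45.7 / 1.258 = 0.25640 cm^3
Specific pore volume V_pore = V_liq / m_sample = 0.25640 / 4.95
V_pore = 0.0518 cm^3/g

0.0518


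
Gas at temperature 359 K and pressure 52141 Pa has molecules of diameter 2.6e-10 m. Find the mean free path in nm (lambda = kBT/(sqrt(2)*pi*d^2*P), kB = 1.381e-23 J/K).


Mean free path: lambda = kB*T / (sqrt(2) * pi * d^2 * P)
lambda = 1.381e-23 * 359 / (sqrt(2) * pi * (2.6e-10)^2 * 52141)
lambda = 3.1659e-07 m
lambda = 316.59 nm

316.59


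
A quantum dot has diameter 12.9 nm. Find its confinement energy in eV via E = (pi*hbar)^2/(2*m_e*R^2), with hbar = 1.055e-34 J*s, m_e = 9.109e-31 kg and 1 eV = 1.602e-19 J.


Radius R = 12.9/2 = 6.45 nm = 6.45e-09 m
E = (pi * 1.055e-34)^2 / (2 * 9.109e-31 * (6.45e-09)^2)
E(J) = 1.44939e-21
E = E(J) / 1.602e-19 = 0.009 eV

0.009


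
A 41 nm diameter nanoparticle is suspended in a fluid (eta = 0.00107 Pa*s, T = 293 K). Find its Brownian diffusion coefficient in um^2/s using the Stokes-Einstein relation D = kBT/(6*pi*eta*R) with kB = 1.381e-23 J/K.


Radius R = 41/2 = 20.5 nm = 2.05e-08 m
D = kB*T / (6*pi*eta*R)
D = 1.381e-23 * 293 / (6 * pi * 0.00107 * 2.05e-08)
D = 9.78639e-12 m^2/s = 9.786 um^2/s

9.786


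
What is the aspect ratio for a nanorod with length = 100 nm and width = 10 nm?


Aspect ratio AR = length / diameter
AR = 100 / 10
AR = 10.0

10.0


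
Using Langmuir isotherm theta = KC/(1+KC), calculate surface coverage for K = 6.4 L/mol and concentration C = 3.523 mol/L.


Langmuir isotherm: theta = K*C / (1 + K*C)
K*C = 6.4 * 3.523 = 22.5472
theta = 22.5472 / (1 + 22.5472) = 22.5472 / 23.5472
theta = 0.9575

0.9575


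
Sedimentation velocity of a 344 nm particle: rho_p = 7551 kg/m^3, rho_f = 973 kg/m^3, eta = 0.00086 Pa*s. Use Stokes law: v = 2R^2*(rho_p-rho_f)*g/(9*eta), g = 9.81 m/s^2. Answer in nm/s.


Radius R = 344/2 nm = 1.72e-07 m
Density difference = 7551 - 973 = 6578 kg/m^3
v = 2 * R^2 * (rho_p - rho_f) * g / (9 * eta)
v = 2 * (1.72e-07)^2 * 6578 * 9.81 / (9 * 0.00086)
v = 4.93297e-07 m/s = 493.2974 nm/s

493.2974


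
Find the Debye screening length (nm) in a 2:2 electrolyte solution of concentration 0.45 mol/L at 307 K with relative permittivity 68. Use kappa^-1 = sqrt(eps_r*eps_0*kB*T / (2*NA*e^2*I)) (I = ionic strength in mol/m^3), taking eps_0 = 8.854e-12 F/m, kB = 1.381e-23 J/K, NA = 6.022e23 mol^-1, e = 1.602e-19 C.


Ionic strength I = 0.45 * 2^2 * 1000 = 1800 mol/m^3
kappa^-1 = sqrt(68 * 8.854e-12 * 1.381e-23 * 307 / (2 * 6.022e23 * (1.602e-19)^2 * 1800))
kappa^-1 = 0.214 nm

0.214


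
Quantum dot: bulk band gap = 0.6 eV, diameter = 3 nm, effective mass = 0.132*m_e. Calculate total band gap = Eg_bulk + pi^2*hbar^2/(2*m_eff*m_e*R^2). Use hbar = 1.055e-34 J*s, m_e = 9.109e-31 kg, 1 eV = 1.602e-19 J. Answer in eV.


Radius R = 3/2 nm = 1.5e-09 m
Confinement energy dE = pi^2 * hbar^2 / (2 * m_eff * m_e * R^2)
dE = pi^2 * (1.055e-34)^2 / (2 * 0.132 * 9.109e-31 * (1.5e-09)^2) J, divided by 1.602e-19 J/eV
dE = 1.2673 eV
Total band gap = E_g(bulk) + dE = 0.6 + 1.2673 = 1.8673 eV

1.8673


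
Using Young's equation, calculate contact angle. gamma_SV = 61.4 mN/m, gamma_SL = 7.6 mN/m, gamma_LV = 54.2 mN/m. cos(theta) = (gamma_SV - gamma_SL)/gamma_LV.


cos(theta) = (gamma_SV - gamma_SL) / gamma_LV
cos(theta) = (61.4 - 7.6) / 54.2
cos(theta) = 0.99262
theta = arccos(0.99262) = 6.97 degrees

6.97


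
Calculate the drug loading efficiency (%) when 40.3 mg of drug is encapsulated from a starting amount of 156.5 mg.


Drug loading efficiency = (drug loaded / drug initial) * 100
DLE = 40.3 / 156.5 * 100
DLE = 0.2575 * 100
DLE = 25.75%

25.75


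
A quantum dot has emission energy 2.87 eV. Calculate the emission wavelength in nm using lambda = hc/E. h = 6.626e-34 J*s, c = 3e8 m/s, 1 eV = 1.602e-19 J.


Convert energy: E = 2.87 eV = 2.87 * 1.602e-19 = 4.59774e-19 J
lambda = h*c / E = 6.626e-34 * 3e8 / 4.59774e-19
lambda = 4.32343e-07 m = 432.3 nm

432.3


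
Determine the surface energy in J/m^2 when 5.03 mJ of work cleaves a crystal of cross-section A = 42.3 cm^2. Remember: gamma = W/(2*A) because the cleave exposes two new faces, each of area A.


Convert: A = 42.3 cm^2 = 0.00423 m^2, W = 5.03 mJ = 0.00503 J
Cleaving exposes two faces of area A, so total new surface = 2*A and gamma = W / (2*A)
gamma = 0.00503 / (2 * 0.00423)
gamma = 0.595 J/m^2

0.595


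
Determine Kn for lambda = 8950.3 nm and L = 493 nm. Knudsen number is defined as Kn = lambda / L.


Knudsen number Kn = lambda / L
Kn = 8950.3 / 493
Kn = 18.1548

18.1548


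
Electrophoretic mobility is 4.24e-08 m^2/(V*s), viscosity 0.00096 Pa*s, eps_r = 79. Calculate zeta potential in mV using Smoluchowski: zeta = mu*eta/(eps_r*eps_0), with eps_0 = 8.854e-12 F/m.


Smoluchowski equation: zeta = mu * eta / (eps_r * eps_0)
zeta = 4.24e-08 * 0.00096 / (79 * 8.854e-12)
zeta = 0.058193 V = 58.19 mV

58.19


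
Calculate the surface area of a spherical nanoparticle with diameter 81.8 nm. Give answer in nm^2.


Radius r = 81.8/2 = 40.9 nm
Surface area SA = 4 * pi * r^2
SA = 4 * pi * (40.9)^2
SA = 21021.15 nm^2

21021.15


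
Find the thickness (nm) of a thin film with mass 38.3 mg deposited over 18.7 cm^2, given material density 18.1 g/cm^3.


Convert: m = 38.3 mg = 3.8300e-05 kg, A = 18.7 cm^2 = 1.8700e-03 m^2, rho = 18.1 g/cm^3 = 18100 kg/m^3
t = m / (A * rho)
t = 3.8300e-05 / (1.8700e-03 * 18100)
t = 1.1316e-06 m = 1131.6 nm

1131.6


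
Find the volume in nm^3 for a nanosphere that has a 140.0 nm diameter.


Radius r = 140.0/2 = 70 nm
Volume V = (4/3) * pi * r^3
V = (4/3) * pi * (70)^3
V = 1436755.04 nm^3

1436755.04


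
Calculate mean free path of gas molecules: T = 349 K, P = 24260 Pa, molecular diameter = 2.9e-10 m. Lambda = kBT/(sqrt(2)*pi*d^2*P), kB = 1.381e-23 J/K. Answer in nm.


Mean free path: lambda = kB*T / (sqrt(2) * pi * d^2 * P)
lambda = 1.381e-23 * 349 / (sqrt(2) * pi * (2.9e-10)^2 * 24260)
lambda = 5.31701e-07 m
lambda = 531.7 nm

531.7


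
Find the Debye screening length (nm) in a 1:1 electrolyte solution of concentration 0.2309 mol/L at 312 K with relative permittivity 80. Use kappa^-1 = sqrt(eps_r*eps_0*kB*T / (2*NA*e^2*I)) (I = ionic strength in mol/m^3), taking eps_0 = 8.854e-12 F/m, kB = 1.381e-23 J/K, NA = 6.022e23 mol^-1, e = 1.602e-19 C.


Ionic strength I = 0.2309 * 1^2 * 1000 = 230.9 mol/m^3
kappa^-1 = sqrt(80 * 8.854e-12 * 1.381e-23 * 312 / (2 * 6.022e23 * (1.602e-19)^2 * 230.9))
kappa^-1 = 0.654 nm

0.654


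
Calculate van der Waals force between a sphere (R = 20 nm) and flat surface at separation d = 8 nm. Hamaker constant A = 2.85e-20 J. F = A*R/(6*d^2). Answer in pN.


Convert to SI: R = 20 nm = 2e-08 m, d = 8 nm = 8e-09 m
F = A * R / (6 * d^2)
F = 2.85e-20 * 2e-08 / (6 * (8e-09)^2)
F = 1.48437e-12 N = 1.484 pN

1.484


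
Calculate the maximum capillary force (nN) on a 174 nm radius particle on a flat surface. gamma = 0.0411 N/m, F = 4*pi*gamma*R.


Convert radius: R = 174 nm = 1.74e-07 m
F = 4 * pi * gamma * R
F = 4 * pi * 0.0411 * 1.74e-07
F = 8.98671e-08 N = 89.8671 nN

89.8671


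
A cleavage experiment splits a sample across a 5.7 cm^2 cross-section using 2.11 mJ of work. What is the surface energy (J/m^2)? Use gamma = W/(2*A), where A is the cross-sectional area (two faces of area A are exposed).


Convert: A = 5.7 cm^2 = 0.00057 m^2, W = 2.11 mJ = 0.00211 J
Cleaving exposes two faces of area A, so total new surface = 2*A and gamma = W / (2*A)
gamma = 0.00211 / (2 * 0.00057)
gamma = 1.851 J/m^2

1.851


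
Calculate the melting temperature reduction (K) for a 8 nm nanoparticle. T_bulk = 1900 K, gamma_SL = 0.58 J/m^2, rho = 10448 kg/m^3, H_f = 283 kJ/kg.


Radius R = 8/2 = 4 nm = 4e-09 m
Convert H_f = 283 kJ/kg = 283000 J/kg
dT = 2 * gamma_SL * T_bulk / (rho * H_f * R)
dT = 2 * 0.58 * 1900 / (10448 * 283000 * 4e-09)
dT = 186.4 K

186.4
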